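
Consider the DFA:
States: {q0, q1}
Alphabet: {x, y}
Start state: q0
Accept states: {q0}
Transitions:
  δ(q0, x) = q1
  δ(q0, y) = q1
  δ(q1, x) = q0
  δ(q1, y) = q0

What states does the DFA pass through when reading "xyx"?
read 'x': q0 → q1
  read 'y': q1 → q0
  read 'x': q0 → q1
q0 -> q1 -> q0 -> q1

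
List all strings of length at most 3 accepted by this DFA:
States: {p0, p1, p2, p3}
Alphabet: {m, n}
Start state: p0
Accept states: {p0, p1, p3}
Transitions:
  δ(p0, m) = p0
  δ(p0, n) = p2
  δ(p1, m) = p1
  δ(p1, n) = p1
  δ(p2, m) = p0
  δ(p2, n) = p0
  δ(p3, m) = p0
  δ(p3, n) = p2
ε, m, mm, nm, nn, mmm, mnm, mnn, nmm, nnm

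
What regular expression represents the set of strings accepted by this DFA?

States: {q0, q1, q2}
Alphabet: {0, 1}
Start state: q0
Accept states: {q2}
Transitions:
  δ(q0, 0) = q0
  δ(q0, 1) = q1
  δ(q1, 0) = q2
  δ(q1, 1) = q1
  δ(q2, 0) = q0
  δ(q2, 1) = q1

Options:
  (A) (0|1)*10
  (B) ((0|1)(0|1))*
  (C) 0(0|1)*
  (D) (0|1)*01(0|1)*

Check each option against the DFA on short strings; one disagreement eliminates an option:
  (A) (0|1)*10: agrees with the DFA on every string of length ≤ 6
  (B) ((0|1)(0|1))*: on ε the DFA stays in q0 and rejects (q0 ∉ Accept), but the regex matches it → eliminate
  (C) 0(0|1)*: on '0' the DFA goes q0 → q0 and rejects (q0 ∉ Accept), but the regex matches it → eliminate
  (D) (0|1)*01(0|1)*: on '01' the DFA goes q0 → q0 → q1 and rejects (q1 ∉ Accept), but the regex matches it → eliminate
Only (A) is consistent with the DFA.
(A) (0|1)*10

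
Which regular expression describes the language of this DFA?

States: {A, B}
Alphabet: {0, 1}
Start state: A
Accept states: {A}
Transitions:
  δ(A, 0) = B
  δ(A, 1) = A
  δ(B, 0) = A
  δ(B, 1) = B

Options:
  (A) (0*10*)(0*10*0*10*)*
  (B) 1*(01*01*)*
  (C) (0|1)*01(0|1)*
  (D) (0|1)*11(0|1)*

Check each option against the DFA on short strings; one disagreement eliminates an option:
  (A) (0*10*)(0*10*0*10*)*: on ε the DFA stays in A and accepts (A ∈ Accept), but the regex does not match it → eliminate
  (B) 1*(01*01*)*: agrees with the DFA on every string of length ≤ 6
  (C) (0|1)*01(0|1)*: on ε the DFA stays in A and accepts (A ∈ Accept), but the regex does not match it → eliminate
  (D) (0|1)*11(0|1)*: on ε the DFA stays in A and accepts (A ∈ Accept), but the regex does not match it → eliminate
Only (B) is consistent with the DFA.
(B) 1*(01*01*)*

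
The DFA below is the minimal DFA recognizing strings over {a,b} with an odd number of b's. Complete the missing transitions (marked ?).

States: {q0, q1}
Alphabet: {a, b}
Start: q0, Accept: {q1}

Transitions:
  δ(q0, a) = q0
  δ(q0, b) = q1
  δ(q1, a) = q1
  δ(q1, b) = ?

From the language and accept set, identify what each state tracks — q0: even number of b's so far; q1: odd number of b's so far.
Each missing δ(q, a) is the state matching the new tracked value after reading a.
δ(q1, b) = q0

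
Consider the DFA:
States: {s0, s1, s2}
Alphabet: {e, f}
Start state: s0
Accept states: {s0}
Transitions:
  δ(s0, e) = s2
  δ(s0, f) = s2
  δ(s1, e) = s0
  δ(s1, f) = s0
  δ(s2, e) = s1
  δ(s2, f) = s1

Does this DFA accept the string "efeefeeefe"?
Processing string "efeefeeefe":
  s0 --e--> s2
  s2 --f--> s1
  s1 --e--> s0
  s0 --e--> s2
  s2 --f--> s1
  s1 --e--> s0
  s0 --e--> s2
  s2 --e--> s1
  s1 --f--> s0
  s0 --e--> s2
Final state: s2
Accept states: {s0}
No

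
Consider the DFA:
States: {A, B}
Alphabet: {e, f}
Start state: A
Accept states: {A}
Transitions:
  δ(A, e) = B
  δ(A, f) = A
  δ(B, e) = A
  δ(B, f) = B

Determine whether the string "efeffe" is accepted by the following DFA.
Processing string "efeffe":
  A --e--> B
  B --f--> B
  B --e--> A
  A --f--> A
  A --f--> A
  A --e--> B
Final state: B
Accept states: {A}
No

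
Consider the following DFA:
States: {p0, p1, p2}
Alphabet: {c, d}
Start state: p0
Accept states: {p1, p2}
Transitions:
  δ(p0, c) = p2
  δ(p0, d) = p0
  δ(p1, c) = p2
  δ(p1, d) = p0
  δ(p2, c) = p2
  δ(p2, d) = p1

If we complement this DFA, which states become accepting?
Complement accept states = All states \ Original accept states
= {p0, p1, p2} \ {p1, p2}
{p0}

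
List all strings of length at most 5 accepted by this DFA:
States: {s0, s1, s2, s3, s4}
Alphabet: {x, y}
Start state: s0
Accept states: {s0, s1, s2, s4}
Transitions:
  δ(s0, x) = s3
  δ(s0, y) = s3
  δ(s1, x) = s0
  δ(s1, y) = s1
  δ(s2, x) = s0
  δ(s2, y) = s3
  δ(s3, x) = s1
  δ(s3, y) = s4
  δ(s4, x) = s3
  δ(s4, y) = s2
ε, xx, xy, yx, yy, xxx, xxy, xyy, yxx, yxy, yyy, xxyx, xxyy, xyxx, xyxy, xyyx, yxyx, yxyy, yyxx, yyxy, yyyx, xxxxx, xxxxy, xxxyx, xxxyy, xxyyx, xxyyy, xyxxx, xyxxy, xyxyy, xyyyx, xyyyy, yxxxx, yxxxy, yxxyx, yxxyy, yxyyx, yxyyy, yyxxx, yyxxy, yyxyy, yyyyx, yyyyy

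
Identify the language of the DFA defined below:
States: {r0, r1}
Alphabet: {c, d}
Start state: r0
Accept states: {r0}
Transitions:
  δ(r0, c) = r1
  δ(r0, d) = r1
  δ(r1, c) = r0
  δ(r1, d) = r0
Testing a few strings:
  'c' → reject
  'dc' → accept
  'cdd' → reject
  'ccd' → reject
State roles: r0=even length so far; r1=odd length so far
All strings over {c,d} of even length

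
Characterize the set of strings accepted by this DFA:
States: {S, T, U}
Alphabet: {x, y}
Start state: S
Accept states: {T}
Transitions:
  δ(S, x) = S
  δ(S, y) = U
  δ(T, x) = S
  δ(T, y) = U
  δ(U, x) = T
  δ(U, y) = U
Testing a few strings:
  'xyyx' → accept
  'xy' → reject
  'y' → reject
  'xxxy' → reject
State roles: S=no suffix match; T=suffix is yx; U=one trailing y
All strings over {x,y} ending with yx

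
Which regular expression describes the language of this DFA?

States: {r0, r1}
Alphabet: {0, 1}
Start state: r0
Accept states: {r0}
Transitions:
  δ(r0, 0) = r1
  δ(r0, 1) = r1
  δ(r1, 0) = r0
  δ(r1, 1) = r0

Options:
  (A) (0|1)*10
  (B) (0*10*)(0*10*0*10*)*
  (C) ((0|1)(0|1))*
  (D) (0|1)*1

Check each option against the DFA on short strings; one disagreement eliminates an option:
  (A) (0|1)*10: on ε the DFA stays in r0 and accepts (r0 ∈ Accept), but the regex does not match it → eliminate
  (B) (0*10*)(0*10*0*10*)*: on ε the DFA stays in r0 and accepts (r0 ∈ Accept), but the regex does not match it → eliminate
  (C) ((0|1)(0|1))*: agrees with the DFA on every string of length ≤ 6
  (D) (0|1)*1: on ε the DFA stays in r0 and accepts (r0 ∈ Accept), but the regex does not match it → eliminate
Only (C) is consistent with the DFA.
(C) ((0|1)(0|1))*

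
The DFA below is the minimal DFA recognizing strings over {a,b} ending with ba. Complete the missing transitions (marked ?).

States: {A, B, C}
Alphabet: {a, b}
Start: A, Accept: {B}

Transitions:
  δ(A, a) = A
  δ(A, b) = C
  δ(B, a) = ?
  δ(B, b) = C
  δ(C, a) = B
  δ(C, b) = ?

From the language and accept set, identify what each state tracks — A: no suffix match; B: suffix is ba; C: one trailing b.
Each missing δ(q, a) is the state matching the new tracked value after reading a.
δ(B, a) = A; δ(C, b) = C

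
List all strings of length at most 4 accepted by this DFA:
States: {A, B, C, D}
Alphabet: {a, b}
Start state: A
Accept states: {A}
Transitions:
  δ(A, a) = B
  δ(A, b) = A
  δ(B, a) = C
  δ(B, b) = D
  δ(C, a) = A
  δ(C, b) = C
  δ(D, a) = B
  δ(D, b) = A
ε, b, bb, aaa, abb, bbb, aaab, aaba, abbb, baaa, babb, bbbb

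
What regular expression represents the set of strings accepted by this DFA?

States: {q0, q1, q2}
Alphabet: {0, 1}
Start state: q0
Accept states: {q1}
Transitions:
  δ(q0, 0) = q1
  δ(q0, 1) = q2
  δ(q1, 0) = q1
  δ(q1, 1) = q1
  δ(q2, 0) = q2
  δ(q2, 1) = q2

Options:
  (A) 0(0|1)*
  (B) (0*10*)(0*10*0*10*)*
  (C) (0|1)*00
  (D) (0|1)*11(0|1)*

Check each option against the DFA on short strings; one disagreement eliminates an option:
  (A) 0(0|1)*: agrees with the DFA on every string of length ≤ 6
  (B) (0*10*)(0*10*0*10*)*: on '0' the DFA goes q0 → q1 and accepts (q1 ∈ Accept), but the regex does not match it → eliminate
  (C) (0|1)*00: on '0' the DFA goes q0 → q1 and accepts (q1 ∈ Accept), but the regex does not match it → eliminate
  (D) (0|1)*11(0|1)*: on '0' the DFA goes q0 → q1 and accepts (q1 ∈ Accept), but the regex does not match it → eliminate
Only (A) is consistent with the DFA.
(A) 0(0|1)*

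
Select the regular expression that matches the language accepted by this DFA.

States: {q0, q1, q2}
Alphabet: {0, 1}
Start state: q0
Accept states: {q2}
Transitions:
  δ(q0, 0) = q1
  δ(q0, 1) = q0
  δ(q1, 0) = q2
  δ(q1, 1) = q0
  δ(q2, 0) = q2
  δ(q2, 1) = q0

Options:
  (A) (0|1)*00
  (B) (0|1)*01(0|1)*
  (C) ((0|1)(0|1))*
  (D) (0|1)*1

Check each option against the DFA on short strings; one disagreement eliminates an option:
  (A) (0|1)*00: agrees with the DFA on every string of length ≤ 6
  (B) (0|1)*01(0|1)*: on '00' the DFA goes q0 → q1 → q2 and accepts (q2 ∈ Accept), but the regex does not match it → eliminate
  (C) ((0|1)(0|1))*: on ε the DFA stays in q0 and rejects (q0 ∉ Accept), but the regex matches it → eliminate
  (D) (0|1)*1: on '1' the DFA goes q0 → q0 and rejects (q0 ∉ Accept), but the regex matches it → eliminate
Only (A) is consistent with the DFA.
(A) (0|1)*00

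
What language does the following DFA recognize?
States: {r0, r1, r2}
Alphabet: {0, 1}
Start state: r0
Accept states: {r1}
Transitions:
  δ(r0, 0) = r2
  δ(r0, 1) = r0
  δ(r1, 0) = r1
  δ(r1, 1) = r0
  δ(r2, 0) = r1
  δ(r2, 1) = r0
Testing a few strings:
  '10' → reject
  '1' → reject
  '010' → reject
  '1110' → reject
State roles: r0=last symbol not 0; r1=two trailing 0's; r2=one trailing 0
All binary strings ending with 00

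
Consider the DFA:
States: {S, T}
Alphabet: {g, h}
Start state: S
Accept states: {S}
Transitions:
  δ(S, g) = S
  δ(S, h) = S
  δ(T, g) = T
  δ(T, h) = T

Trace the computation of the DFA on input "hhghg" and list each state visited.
read 'h': S → S
  read 'h': S → S
  read 'g': S → S
  read 'h': S → S
  read 'g': S → S
S -> S -> S -> S -> S -> S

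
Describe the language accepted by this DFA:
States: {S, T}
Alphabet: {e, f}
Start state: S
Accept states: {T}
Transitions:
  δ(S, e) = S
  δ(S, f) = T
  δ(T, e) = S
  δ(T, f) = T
Testing a few strings:
  'efe' → reject
  'fe' → reject
  'f' → accept
  'ff' → accept
State roles: S=last symbol not f; T=last symbol is f
All strings over {e,f} ending with f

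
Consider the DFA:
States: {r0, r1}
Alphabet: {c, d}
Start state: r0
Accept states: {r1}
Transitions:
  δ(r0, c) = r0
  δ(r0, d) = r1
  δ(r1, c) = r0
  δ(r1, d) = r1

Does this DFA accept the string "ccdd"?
Processing string "ccdd":
  r0 --c--> r0
  r0 --c--> r0
  r0 --d--> r1
  r1 --d--> r1
Final state: r1
Accept states: {r1}
Yes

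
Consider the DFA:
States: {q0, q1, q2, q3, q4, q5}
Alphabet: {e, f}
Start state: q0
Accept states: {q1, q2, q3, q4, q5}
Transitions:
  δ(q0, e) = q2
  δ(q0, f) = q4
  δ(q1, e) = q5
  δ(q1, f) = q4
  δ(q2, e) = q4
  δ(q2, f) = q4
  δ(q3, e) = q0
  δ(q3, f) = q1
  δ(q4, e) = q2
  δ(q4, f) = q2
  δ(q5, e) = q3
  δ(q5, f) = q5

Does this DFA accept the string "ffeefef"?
Processing string "ffeefef":
  q0 --f--> q4
  q4 --f--> q2
  q2 --e--> q4
  q4 --e--> q2
  q2 --f--> q4
  q4 --e--> q2
  q2 --f--> q4
Final state: q4
Accept states: {q1, q2, q3, q4, q5}
Yes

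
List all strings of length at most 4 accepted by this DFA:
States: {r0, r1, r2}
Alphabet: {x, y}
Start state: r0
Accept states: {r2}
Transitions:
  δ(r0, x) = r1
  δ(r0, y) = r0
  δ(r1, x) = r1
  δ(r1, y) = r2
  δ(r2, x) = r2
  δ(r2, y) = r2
xy, xxy, xyx, xyy, yxy, xxxy, xxyx, xxyy, xyxx, xyxy, xyyx, xyyy, yxxy, yxyx, yxyy, yyxy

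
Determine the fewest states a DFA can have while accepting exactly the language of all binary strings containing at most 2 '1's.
By Myhill–Nerode, count the distinguishable equivalence classes: 4 classes — having seen 0, 1, 2, or >2 copies of '1'; counts 0 through 2 are accepting and >2 is dead.
4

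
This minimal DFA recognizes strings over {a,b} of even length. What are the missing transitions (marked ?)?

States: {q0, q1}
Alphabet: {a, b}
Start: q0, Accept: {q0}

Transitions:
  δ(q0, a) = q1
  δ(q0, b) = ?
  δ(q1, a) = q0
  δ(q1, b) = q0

From the language and accept set, identify what each state tracks — q0: even length so far; q1: odd length so far.
Each missing δ(q, a) is the state matching the new tracked value after reading a.
δ(q0, b) = q1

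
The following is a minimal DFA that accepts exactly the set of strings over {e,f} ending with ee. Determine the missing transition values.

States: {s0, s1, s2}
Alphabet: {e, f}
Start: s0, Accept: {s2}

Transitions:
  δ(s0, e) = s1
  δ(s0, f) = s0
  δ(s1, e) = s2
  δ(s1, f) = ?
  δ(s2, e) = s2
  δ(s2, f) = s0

From the language and accept set, identify what each state tracks — s0: last symbol not e; s1: one trailing e; s2: two trailing e's.
Each missing δ(q, a) is the state matching the new tracked value after reading a.
δ(s1, f) = s0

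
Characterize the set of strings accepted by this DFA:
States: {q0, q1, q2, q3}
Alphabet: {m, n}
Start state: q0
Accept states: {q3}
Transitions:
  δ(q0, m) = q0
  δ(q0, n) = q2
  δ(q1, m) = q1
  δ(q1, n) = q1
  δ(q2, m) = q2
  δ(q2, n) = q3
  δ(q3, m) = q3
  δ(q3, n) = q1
Testing a few strings:
  'm' → reject
  'mmmm' → reject
  'mnn' → accept
  'n' → reject
State roles: q0=zero n's; q1=≥ three n's (dead); q2=one n; q3=two n's
All strings over {m,n} containing exactly two n's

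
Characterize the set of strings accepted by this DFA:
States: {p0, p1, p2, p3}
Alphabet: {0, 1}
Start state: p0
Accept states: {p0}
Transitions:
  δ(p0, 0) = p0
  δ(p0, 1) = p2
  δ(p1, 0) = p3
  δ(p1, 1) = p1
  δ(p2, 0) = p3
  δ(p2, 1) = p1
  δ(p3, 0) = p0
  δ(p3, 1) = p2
Testing a few strings:
  '1' → reject
  '011' → reject
  '101' → reject
  '0' → accept
State roles: p0=value ≡ 0 (mod 4); p1=value ≡ 3 (mod 4); p2=value ≡ 1 (mod 4); p3=value ≡ 2 (mod 4)
All binary strings representing a multiple of 4 (read in base 2; leading zeros allowed and ε counts as 0)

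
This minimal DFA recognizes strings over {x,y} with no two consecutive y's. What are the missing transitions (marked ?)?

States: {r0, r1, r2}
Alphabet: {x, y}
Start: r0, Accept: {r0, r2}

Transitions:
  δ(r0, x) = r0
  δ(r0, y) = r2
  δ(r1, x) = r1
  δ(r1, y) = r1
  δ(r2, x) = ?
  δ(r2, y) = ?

From the language and accept set, identify what each state tracks — r0: last symbol not y (ok); r1: saw yy (dead); r2: last symbol y (ok).
Each missing δ(q, a) is the state matching the new tracked value after reading a.
δ(r2, x) = r0; δ(r2, y) = r1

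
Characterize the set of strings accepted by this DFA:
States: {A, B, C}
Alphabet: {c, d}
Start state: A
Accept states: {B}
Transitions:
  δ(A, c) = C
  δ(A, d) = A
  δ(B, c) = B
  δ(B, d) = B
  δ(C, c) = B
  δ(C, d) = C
Testing a few strings:
  'd' → reject
  'cccc' → accept
  'cc' → accept
  'cd' → reject
State roles: A=zero c's seen; B=≥ two c's seen; C=one c seen
All strings over {c,d} containing at least two c's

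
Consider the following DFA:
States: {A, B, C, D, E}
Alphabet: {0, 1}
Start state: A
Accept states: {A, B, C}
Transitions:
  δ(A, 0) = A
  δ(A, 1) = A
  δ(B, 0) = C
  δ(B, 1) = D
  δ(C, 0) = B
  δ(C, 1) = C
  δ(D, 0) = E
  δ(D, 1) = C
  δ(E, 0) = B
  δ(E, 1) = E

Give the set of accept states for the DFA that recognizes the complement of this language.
Complement accept states = All states \ Original accept states
= {A, B, C, D, E} \ {A, B, C}
{D, E}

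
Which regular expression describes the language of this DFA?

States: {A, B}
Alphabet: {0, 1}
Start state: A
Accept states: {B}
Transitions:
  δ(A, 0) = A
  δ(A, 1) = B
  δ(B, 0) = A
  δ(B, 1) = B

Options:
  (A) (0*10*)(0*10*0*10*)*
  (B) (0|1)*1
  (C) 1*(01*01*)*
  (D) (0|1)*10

Check each option against the DFA on short strings; one disagreement eliminates an option:
  (A) (0*10*)(0*10*0*10*)*: on '10' the DFA goes A → B → A and rejects (A ∉ Accept), but the regex matches it → eliminate
  (B) (0|1)*1: agrees with the DFA on every string of length ≤ 6
  (C) 1*(01*01*)*: on ε the DFA stays in A and rejects (A ∉ Accept), but the regex matches it → eliminate
  (D) (0|1)*10: on '1' the DFA goes A → B and accepts (B ∈ Accept), but the regex does not match it → eliminate
Only (B) is consistent with the DFA.
(B) (0|1)*1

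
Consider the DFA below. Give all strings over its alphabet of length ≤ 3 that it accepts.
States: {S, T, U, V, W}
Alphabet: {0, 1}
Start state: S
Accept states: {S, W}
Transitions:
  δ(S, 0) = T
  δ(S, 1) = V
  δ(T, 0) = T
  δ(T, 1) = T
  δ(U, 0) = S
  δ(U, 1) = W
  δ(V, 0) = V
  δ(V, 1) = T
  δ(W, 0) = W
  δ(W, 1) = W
ε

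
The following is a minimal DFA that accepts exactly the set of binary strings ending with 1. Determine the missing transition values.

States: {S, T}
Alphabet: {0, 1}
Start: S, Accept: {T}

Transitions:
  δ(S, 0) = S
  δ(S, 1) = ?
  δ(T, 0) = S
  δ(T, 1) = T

From the language and accept set, identify what each state tracks — S: last symbol not 1; T: last symbol is 1.
Each missing δ(q, a) is the state matching the new tracked value after reading a.
δ(S, 1) = T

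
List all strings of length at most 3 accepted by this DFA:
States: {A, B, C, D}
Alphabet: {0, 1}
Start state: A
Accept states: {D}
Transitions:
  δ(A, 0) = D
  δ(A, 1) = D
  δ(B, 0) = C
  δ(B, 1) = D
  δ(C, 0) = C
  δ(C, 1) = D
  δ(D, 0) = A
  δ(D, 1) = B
0, 1, 000, 001, 011, 100, 101, 111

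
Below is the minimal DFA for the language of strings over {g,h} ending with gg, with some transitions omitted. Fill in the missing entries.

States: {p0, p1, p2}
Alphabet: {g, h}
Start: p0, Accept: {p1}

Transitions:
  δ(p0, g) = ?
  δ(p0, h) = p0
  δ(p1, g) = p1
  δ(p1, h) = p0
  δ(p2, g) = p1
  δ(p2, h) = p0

From the language and accept set, identify what each state tracks — p0: last symbol not g; p1: two trailing g's; p2: one trailing g.
Each missing δ(q, a) is the state matching the new tracked value after reading a.
δ(p0, g) = p2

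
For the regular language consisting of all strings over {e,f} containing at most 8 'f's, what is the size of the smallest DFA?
By Myhill–Nerode, count the distinguishable equivalence classes: 10 classes — having seen 0, 1, …, 8, or >8 copies of 'f'; counts 0 through 8 are accepting and >8 is dead.
10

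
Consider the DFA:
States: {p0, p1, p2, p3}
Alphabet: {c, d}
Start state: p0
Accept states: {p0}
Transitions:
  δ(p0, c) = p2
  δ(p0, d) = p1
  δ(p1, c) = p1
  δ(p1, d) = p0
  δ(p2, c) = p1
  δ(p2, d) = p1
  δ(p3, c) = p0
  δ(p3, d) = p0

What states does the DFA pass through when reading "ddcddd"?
read 'd': p0 → p1
  read 'd': p1 → p0
  read 'c': p0 → p2
  read 'd': p2 → p1
  read 'd': p1 → p0
  read 'd': p0 → p1
p0 -> p1 -> p0 -> p2 -> p1 -> p0 -> p1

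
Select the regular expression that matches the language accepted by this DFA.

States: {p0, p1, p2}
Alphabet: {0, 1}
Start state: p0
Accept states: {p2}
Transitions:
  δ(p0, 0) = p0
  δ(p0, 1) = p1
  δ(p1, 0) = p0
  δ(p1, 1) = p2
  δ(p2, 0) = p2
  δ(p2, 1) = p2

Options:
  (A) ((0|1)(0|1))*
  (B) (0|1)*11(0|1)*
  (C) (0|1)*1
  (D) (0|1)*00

Check each option against the DFA on short strings; one disagreement eliminates an option:
  (A) ((0|1)(0|1))*: on ε the DFA stays in p0 and rejects (p0 ∉ Accept), but the regex matches it → eliminate
  (B) (0|1)*11(0|1)*: agrees with the DFA on every string of length ≤ 6
  (C) (0|1)*1: on '1' the DFA goes p0 → p1 and rejects (p1 ∉ Accept), but the regex matches it → eliminate
  (D) (0|1)*00: on '00' the DFA goes p0 → p0 → p0 and rejects (p0 ∉ Accept), but the regex matches it → eliminate
Only (B) is consistent with the DFA.
(B) (0|1)*11(0|1)*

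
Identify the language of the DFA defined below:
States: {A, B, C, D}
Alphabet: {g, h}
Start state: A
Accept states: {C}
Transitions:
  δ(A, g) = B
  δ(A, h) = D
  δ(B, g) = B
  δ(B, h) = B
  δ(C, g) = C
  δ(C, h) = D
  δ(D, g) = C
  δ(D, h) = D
Testing a few strings:
  'hghh' → reject
  'gg' → reject
  'ghg' → reject
  'g' → reject
State roles: A=no input read; B=started with g (dead); C=started with h, last symbol g; D=started with h, last symbol h
All strings over {g,h} that start with h and end with g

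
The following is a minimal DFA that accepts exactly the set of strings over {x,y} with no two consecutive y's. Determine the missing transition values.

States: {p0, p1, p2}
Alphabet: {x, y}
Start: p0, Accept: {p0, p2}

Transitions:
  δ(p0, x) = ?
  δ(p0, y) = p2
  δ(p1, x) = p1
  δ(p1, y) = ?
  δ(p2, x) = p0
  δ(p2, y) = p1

From the language and accept set, identify what each state tracks — p0: last symbol not y (ok); p1: saw yy (dead); p2: last symbol y (ok).
Each missing δ(q, a) is the state matching the new tracked value after reading a.
δ(p0, x) = p0; δ(p1, y) = p1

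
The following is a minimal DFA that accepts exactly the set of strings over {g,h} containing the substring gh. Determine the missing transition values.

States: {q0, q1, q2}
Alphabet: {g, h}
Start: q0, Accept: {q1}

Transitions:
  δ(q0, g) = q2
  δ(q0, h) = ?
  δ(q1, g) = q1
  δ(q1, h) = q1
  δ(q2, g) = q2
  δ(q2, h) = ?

From the language and accept set, identify what each state tracks — q0: no g seen yet; q1: substring gh seen; q2: seen a g, waiting for h.
Each missing δ(q, a) is the state matching the new tracked value after reading a.
δ(q0, h) = q0; δ(q2, h) = q1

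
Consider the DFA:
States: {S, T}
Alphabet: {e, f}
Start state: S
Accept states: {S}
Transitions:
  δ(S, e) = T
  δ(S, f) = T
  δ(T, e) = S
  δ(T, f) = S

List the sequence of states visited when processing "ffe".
read 'f': S → T
  read 'f': T → S
  read 'e': S → T
S -> T -> S -> T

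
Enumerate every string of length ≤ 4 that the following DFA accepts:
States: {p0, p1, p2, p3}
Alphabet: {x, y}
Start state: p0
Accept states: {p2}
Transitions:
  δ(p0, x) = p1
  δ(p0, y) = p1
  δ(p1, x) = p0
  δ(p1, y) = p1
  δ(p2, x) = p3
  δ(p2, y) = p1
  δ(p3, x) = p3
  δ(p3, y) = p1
None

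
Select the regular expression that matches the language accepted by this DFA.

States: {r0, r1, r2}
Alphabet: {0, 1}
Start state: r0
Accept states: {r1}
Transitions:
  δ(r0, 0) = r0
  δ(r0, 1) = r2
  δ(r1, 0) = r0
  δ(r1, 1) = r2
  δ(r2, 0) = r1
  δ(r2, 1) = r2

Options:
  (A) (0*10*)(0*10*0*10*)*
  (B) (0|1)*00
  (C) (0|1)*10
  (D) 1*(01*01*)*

Check each option against the DFA on short strings; one disagreement eliminates an option:
  (A) (0*10*)(0*10*0*10*)*: on '1' the DFA goes r0 → r2 and rejects (r2 ∉ Accept), but the regex matches it → eliminate
  (B) (0|1)*00: on '00' the DFA goes r0 → r0 → r0 and rejects (r0 ∉ Accept), but the regex matches it → eliminate
  (C) (0|1)*10: agrees with the DFA on every string of length ≤ 6
  (D) 1*(01*01*)*: on ε the DFA stays in r0 and rejects (r0 ∉ Accept), but the regex matches it → eliminate
Only (C) is consistent with the DFA.
(C) (0|1)*10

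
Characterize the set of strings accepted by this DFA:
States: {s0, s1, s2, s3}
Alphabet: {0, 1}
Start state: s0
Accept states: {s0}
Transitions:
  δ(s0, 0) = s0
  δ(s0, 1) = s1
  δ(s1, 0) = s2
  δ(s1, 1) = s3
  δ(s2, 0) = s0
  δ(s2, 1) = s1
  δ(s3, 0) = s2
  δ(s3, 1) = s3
Testing a few strings:
  '0' → accept
  '1' → reject
  '10' → reject
  '1011' → reject
State roles: s0=value ≡ 0 (mod 4); s1=value ≡ 1 (mod 4); s2=value ≡ 2 (mod 4); s3=value ≡ 3 (mod 4)
All binary strings representing a multiple of 4 (read in base 2; leading zeros allowed and ε counts as 0)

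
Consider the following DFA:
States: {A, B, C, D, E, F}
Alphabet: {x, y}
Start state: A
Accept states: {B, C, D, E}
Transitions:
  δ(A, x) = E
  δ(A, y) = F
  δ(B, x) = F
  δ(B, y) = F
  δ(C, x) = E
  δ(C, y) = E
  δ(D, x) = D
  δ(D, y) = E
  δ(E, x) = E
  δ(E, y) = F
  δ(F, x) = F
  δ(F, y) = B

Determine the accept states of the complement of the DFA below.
Complement accept states = All states \ Original accept states
= {A, B, C, D, E, F} \ {B, C, D, E}
{A, F}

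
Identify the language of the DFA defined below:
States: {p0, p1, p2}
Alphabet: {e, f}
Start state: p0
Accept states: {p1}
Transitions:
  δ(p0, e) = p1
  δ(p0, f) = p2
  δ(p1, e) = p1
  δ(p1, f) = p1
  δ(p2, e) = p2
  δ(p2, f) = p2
Testing a few strings:
  'efe' → accept
  'ef' → accept
  'f' → reject
  'eee' → accept
State roles: p0=no input read; p1=started with e; p2=started with f (dead)
All strings over {e,f} starting with e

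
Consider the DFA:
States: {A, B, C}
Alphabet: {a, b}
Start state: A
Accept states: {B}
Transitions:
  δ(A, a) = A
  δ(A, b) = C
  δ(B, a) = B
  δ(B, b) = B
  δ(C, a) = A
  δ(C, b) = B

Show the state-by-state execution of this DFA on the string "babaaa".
read 'b': A → C
  read 'a': C → A
  read 'b': A → C
  read 'a': C → A
  read 'a': A → A
  read 'a': A → A
A -> C -> A -> C -> A -> A -> A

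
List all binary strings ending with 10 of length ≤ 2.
10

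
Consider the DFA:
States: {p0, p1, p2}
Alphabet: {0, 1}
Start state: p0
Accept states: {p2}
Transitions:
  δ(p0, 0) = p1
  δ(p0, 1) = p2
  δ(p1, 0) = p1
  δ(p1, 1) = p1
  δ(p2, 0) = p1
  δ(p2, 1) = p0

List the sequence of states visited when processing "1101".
read '1': p0 → p2
  read '1': p2 → p0
  read '0': p0 → p1
  read '1': p1 → p1
p0 -> p2 -> p0 -> p1 -> p1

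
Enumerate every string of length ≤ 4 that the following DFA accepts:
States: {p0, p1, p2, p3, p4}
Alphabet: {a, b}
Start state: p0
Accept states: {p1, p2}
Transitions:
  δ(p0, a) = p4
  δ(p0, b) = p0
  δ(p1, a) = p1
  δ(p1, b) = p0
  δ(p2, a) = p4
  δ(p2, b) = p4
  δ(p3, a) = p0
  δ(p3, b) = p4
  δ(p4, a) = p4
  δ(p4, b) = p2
ab, aab, bab, aaab, abab, abbb, baab, bbab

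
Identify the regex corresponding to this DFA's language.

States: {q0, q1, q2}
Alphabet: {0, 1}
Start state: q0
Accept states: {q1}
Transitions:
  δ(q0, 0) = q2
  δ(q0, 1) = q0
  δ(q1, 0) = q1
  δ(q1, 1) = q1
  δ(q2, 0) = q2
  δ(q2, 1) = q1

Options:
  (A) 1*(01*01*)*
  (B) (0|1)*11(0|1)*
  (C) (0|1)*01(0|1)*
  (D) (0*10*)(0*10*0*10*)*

Check each option against the DFA on short strings; one disagreement eliminates an option:
  (A) 1*(01*01*)*: on ε the DFA stays in q0 and rejects (q0 ∉ Accept), but the regex matches it → eliminate
  (B) (0|1)*11(0|1)*: on '01' the DFA goes q0 → q2 → q1 and accepts (q1 ∈ Accept), but the regex does not match it → eliminate
  (C) (0|1)*01(0|1)*: agrees with the DFA on every string of length ≤ 6
  (D) (0*10*)(0*10*0*10*)*: on '1' the DFA goes q0 → q0 and rejects (q0 ∉ Accept), but the regex matches it → eliminate
Only (C) is consistent with the DFA.
(C) (0|1)*01(0|1)*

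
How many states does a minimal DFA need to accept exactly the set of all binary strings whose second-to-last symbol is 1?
By Myhill–Nerode, count the distinguishable equivalence classes: 2^2 = 4 classes — the DFA must remember the last 2 symbols read; every pair of distinct length-2 suffixes is distinguishable by some continuation.
4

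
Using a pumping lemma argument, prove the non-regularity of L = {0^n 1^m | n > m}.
Assume L is regular with pumping length p. Idea: pumping down the 0-block drops the 0-count to at most the 1-count.
Choose s = 0^(p+1) 1^p ∈ L (|s| = 2p+1 ≥ p). By the pumping lemma, s = xyz with |xy| ≤ p, |y| > 0, so y = 0^k with k ≥ 1. Take i = 0: xz = 0^(p+1−k) 1^p. Since k ≥ 1, p+1−k ≤ p, so the number of 0's is no longer strictly greater than the number of 1's, hence xz ∉ L.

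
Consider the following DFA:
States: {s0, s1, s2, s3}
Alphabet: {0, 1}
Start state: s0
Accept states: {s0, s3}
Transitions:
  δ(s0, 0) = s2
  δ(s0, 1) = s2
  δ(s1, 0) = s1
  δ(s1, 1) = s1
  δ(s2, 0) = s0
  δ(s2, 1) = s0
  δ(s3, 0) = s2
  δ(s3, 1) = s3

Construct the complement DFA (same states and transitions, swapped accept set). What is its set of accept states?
Complement accept states = All states \ Original accept states
= {s0, s1, s2, s3} \ {s0, s3}
{s1, s2}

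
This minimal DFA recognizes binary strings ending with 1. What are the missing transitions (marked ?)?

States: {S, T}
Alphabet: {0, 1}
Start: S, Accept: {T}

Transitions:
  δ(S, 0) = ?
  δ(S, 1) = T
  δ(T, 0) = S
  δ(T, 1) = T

From the language and accept set, identify what each state tracks — S: last symbol not 1; T: last symbol is 1.
Each missing δ(q, a) is the state matching the new tracked value after reading a.
δ(S, 0) = S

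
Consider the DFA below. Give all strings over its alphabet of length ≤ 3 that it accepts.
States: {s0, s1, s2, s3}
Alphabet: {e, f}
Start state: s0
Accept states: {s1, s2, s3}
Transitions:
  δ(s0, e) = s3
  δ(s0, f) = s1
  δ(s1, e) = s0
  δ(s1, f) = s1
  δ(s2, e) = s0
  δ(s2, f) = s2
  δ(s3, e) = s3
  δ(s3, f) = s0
e, f, ee, ff, eee, efe, eff, fee, fef, fff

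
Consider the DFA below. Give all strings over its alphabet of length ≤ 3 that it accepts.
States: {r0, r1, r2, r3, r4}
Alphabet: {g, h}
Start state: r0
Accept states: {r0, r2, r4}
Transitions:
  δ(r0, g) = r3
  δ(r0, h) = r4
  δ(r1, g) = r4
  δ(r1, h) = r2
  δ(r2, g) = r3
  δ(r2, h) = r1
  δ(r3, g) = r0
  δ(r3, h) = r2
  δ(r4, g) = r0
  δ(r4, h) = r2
ε, h, gg, gh, hg, hh, ggh, hgh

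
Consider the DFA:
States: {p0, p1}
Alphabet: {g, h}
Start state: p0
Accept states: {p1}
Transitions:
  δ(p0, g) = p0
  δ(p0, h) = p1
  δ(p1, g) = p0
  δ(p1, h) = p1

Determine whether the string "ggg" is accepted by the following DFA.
Processing string "ggg":
  p0 --g--> p0
  p0 --g--> p0
  p0 --g--> p0
Final state: p0
Accept states: {p1}
No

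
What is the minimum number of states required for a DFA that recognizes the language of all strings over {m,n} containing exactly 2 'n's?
By Myhill–Nerode, count the distinguishable equivalence classes: 4 classes — having seen 0, 1, 2, or >2 copies of 'n'; the count-2 class is the only accepting one and >2 is dead.
4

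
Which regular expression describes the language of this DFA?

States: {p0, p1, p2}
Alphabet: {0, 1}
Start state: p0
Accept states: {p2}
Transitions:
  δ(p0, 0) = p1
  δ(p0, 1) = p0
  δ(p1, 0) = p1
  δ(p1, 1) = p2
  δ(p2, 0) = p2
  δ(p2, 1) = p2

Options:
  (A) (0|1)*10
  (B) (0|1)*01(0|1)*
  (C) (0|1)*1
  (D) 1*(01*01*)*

Check each option against the DFA on short strings; one disagreement eliminates an option:
  (A) (0|1)*10: on '01' the DFA goes p0 → p1 → p2 and accepts (p2 ∈ Accept), but the regex does not match it → eliminate
  (B) (0|1)*01(0|1)*: agrees with the DFA on every string of length ≤ 6
  (C) (0|1)*1: on '1' the DFA goes p0 → p0 and rejects (p0 ∉ Accept), but the regex matches it → eliminate
  (D) 1*(01*01*)*: on ε the DFA stays in p0 and rejects (p0 ∉ Accept), but the regex matches it → eliminate
Only (B) is consistent with the DFA.
(B) (0|1)*01(0|1)*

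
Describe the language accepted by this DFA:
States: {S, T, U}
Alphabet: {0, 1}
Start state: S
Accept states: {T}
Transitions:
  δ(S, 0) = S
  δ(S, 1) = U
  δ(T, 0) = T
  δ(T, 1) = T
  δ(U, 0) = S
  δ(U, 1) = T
Testing a few strings:
  '100' → reject
  '0010' → reject
  '1001' → reject
  '1' → reject
State roles: S=no progress toward 11; T=substring 11 seen; U=one trailing 1
All binary strings containing the substring 11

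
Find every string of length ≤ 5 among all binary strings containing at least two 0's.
00, 000, 001, 010, 100, 0000, 0001, 0010, 0011, 0100, 0101, 0110, 1000, 1001, 1010, 1100, 00000, 00001, 00010, 00011, 00100, 00101, 00110, 00111, 01000, 01001, 01010, 01011, 01100, 01101, 01110, 10000, 10001, 10010, 10011, 10100, 10101, 10110, 11000, 11001, 11010, 11100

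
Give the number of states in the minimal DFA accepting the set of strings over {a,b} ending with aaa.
By Myhill–Nerode, count the distinguishable equivalence classes: 4 classes — one per longest suffix of the input that is a prefix of 'aaa' (lengths 0 through 3); only the length-3 class is accepting.
4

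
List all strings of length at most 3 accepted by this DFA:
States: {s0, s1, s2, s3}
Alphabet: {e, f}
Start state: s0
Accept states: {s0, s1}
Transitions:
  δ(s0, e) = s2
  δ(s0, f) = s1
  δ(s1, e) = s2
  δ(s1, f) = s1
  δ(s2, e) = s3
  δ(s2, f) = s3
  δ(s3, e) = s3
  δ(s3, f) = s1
ε, f, ff, eef, eff, fff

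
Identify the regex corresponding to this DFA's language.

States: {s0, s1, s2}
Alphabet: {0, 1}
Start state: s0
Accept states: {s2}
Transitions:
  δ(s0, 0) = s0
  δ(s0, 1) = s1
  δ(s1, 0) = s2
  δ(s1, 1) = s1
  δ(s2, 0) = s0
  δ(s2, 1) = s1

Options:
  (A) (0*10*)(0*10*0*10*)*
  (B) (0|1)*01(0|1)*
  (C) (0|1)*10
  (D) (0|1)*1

Check each option against the DFA on short strings; one disagreement eliminates an option:
  (A) (0*10*)(0*10*0*10*)*: on '1' the DFA goes s0 → s1 and rejects (s1 ∉ Accept), but the regex matches it → eliminate
  (B) (0|1)*01(0|1)*: on '01' the DFA goes s0 → s0 → s1 and rejects (s1 ∉ Accept), but the regex matches it → eliminate
  (C) (0|1)*10: agrees with the DFA on every string of length ≤ 6
  (D) (0|1)*1: on '1' the DFA goes s0 → s1 and rejects (s1 ∉ Accept), but the regex matches it → eliminate
Only (C) is consistent with the DFA.
(C) (0|1)*10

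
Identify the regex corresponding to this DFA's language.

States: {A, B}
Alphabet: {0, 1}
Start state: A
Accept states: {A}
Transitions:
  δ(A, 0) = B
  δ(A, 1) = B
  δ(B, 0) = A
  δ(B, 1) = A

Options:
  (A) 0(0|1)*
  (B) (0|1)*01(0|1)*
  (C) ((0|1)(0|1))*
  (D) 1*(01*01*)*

Check each option against the DFA on short strings; one disagreement eliminates an option:
  (A) 0(0|1)*: on ε the DFA stays in A and accepts (A ∈ Accept), but the regex does not match it → eliminate
  (B) (0|1)*01(0|1)*: on ε the DFA stays in A and accepts (A ∈ Accept), but the regex does not match it → eliminate
  (C) ((0|1)(0|1))*: agrees with the DFA on every string of length ≤ 6
  (D) 1*(01*01*)*: on '1' the DFA goes A → B and rejects (B ∉ Accept), but the regex matches it → eliminate
Only (C) is consistent with the DFA.
(C) ((0|1)(0|1))*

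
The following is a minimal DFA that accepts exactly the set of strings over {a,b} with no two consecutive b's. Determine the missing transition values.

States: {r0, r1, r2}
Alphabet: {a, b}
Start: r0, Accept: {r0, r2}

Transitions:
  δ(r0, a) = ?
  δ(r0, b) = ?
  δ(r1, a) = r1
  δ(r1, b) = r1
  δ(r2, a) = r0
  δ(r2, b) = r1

From the language and accept set, identify what each state tracks — r0: last symbol not b (ok); r1: saw bb (dead); r2: last symbol b (ok).
Each missing δ(q, a) is the state matching the new tracked value after reading a.
δ(r0, a) = r0; δ(r0, b) = r2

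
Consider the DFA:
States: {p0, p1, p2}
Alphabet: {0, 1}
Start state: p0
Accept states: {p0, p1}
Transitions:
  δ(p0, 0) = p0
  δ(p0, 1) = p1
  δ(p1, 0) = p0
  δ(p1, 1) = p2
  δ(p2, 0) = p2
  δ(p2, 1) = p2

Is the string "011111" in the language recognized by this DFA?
Processing string "011111":
  p0 --0--> p0
  p0 --1--> p1
  p1 --1--> p2
  p2 --1--> p2
  p2 --1--> p2
  p2 --1--> p2
Final state: p2
Accept states: {p0, p1}
No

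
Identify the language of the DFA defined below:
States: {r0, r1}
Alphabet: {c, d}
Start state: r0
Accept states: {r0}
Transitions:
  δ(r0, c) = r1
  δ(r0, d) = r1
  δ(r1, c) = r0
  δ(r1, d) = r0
Testing a few strings:
  'ccd' → reject
  'cdd' → reject
  'd' → reject
  'dcc' → reject
State roles: r0=even length so far; r1=odd length so far
All strings over {c,d} of even length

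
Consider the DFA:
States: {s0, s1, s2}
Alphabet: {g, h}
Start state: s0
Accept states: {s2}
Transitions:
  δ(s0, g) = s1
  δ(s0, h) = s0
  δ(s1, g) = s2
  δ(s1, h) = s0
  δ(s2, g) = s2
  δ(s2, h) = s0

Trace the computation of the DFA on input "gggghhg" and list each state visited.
read 'g': s0 → s1
  read 'g': s1 → s2
  read 'g': s2 → s2
  read 'g': s2 → s2
  read 'h': s2 → s0
  read 'h': s0 → s0
  read 'g': s0 → s1
s0 -> s1 -> s2 -> s2 -> s2 -> s0 -> s0 -> s1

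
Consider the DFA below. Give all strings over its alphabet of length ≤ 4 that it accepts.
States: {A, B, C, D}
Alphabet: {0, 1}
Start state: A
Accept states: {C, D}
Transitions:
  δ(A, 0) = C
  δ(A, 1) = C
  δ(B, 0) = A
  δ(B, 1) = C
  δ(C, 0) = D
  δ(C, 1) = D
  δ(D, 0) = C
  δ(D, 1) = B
0, 1, 00, 01, 10, 11, 000, 010, 100, 110, 0000, 0001, 0011, 0100, 0101, 0111, 1000, 1001, 1011, 1100, 1101, 1111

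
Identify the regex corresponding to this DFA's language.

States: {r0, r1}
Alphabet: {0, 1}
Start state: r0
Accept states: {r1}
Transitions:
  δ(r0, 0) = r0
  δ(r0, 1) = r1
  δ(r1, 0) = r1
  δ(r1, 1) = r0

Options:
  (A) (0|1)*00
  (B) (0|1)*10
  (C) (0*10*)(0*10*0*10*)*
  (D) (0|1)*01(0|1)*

Check each option against the DFA on short strings; one disagreement eliminates an option:
  (A) (0|1)*00: on '1' the DFA goes r0 → r1 and accepts (r1 ∈ Accept), but the regex does not match it → eliminate
  (B) (0|1)*10: on '1' the DFA goes r0 → r1 and accepts (r1 ∈ Accept), but the regex does not match it → eliminate
  (C) (0*10*)(0*10*0*10*)*: agrees with the DFA on every string of length ≤ 6
  (D) (0|1)*01(0|1)*: on '1' the DFA goes r0 → r1 and accepts (r1 ∈ Accept), but the regex does not match it → eliminate
Only (C) is consistent with the DFA.
(C) (0*10*)(0*10*0*10*)*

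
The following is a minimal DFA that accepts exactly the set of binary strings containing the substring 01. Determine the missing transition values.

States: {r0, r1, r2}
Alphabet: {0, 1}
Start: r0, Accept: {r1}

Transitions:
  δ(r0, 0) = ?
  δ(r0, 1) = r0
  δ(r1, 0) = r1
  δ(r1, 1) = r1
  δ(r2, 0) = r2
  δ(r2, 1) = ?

From the language and accept set, identify what each state tracks — r0: no 0 seen yet; r1: substring 01 seen; r2: seen a 0, waiting for 1.
Each missing δ(q, a) is the state matching the new tracked value after reading a.
δ(r0, 0) = r2; δ(r2, 1) = r1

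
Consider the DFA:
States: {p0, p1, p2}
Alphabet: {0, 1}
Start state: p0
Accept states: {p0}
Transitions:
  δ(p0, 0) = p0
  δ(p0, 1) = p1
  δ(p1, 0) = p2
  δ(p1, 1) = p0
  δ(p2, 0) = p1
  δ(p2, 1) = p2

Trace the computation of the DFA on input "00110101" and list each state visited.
read '0': p0 → p0
  read '0': p0 → p0
  read '1': p0 → p1
  read '1': p1 → p0
  read '0': p0 → p0
  read '1': p0 → p1
  read '0': p1 → p2
  read '1': p2 → p2
p0 -> p0 -> p0 -> p1 -> p0 -> p0 -> p1 -> p2 -> p2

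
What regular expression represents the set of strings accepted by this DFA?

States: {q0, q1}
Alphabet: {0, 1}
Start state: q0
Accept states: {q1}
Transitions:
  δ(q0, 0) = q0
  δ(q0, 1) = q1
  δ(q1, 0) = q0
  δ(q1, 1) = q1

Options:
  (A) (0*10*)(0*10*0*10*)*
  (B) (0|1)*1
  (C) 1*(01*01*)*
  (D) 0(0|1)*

Check each option against the DFA on short strings; one disagreement eliminates an option:
  (A) (0*10*)(0*10*0*10*)*: on '10' the DFA goes q0 → q1 → q0 and rejects (q0 ∉ Accept), but the regex matches it → eliminate
  (B) (0|1)*1: agrees with the DFA on every string of length ≤ 6
  (C) 1*(01*01*)*: on ε the DFA stays in q0 and rejects (q0 ∉ Accept), but the regex matches it → eliminate
  (D) 0(0|1)*: on '0' the DFA goes q0 → q0 and rejects (q0 ∉ Accept), but the regex matches it → eliminate
Only (B) is consistent with the DFA.
(B) (0|1)*1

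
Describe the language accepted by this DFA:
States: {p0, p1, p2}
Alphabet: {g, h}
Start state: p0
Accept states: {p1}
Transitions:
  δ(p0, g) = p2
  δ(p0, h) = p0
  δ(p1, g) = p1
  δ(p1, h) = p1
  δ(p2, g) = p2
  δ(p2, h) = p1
Testing a few strings:
  'ghg' → accept
  'gghg' → accept
  'hg' → reject
  'hhg' → reject
State roles: p0=no g seen yet; p1=substring gh seen; p2=seen a g, waiting for h
All strings over {g,h} containing the substring gh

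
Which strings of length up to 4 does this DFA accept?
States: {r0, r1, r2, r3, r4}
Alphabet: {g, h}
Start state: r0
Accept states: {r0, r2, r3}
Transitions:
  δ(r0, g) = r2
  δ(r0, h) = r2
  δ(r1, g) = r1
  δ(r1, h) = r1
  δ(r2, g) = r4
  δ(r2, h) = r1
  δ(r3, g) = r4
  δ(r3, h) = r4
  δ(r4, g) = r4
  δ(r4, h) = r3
ε, g, h, ggh, hgh, gggh, hggh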